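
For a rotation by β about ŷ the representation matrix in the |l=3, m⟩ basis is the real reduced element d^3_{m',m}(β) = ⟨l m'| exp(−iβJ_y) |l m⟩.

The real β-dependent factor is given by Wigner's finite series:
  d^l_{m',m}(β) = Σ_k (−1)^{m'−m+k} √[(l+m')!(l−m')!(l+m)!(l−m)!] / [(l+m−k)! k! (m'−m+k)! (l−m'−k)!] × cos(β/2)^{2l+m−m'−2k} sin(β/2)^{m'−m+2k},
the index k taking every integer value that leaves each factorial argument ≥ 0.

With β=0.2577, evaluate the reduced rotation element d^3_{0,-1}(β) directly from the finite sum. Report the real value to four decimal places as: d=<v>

d^3_{0,-1}(β=0.2577) via Wigner's sum:
c=cos(0.2577/2)=0.991710, s=sin(0.2577/2)=0.128494; N=√[6·6·2·24]=41.569219
Admissible k: 0..2 (factorial args all ≥0)
  k=0: (−1)^1·41.5692/(12)·0.9917^5·0.1285^1 = -0.426969
  k=1: (−1)^2·41.5692/(4)·0.9917^3·0.1285^3 = +0.021504
  k=2: (−1)^3·41.5692/(12)·0.9917^1·0.1285^5 = -0.000120
d^3_{0,-1}(0.2577) = -0.426969 +0.021504 -0.000120 = -0.405586

d=-0.4056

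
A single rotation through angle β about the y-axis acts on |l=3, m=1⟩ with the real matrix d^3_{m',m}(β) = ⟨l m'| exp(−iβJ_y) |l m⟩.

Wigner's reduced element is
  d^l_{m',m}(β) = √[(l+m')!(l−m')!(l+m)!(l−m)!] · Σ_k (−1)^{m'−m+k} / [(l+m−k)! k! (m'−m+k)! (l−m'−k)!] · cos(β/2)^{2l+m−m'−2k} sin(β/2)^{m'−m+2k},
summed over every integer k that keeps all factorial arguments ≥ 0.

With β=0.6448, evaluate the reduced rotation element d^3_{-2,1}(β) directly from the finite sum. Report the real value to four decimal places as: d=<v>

d^3_{-2,1}(β=0.6448) via Wigner's sum:
c=cos(0.6448/2)=0.948478, s=sin(0.6448/2)=0.316844; N=√[1·120·24·2]=75.894664
Admissible k: 3..4 (factorial args all ≥0)
  k=3: (−1)^0·75.8947/(12)·0.9485^3·0.3168^3 = +0.171651
  k=4: (−1)^1·75.8947/(24)·0.9485^1·0.3168^5 = -0.009578
d^3_{-2,1}(0.6448) = +0.171651 -0.009578 = +0.162074

d=0.1621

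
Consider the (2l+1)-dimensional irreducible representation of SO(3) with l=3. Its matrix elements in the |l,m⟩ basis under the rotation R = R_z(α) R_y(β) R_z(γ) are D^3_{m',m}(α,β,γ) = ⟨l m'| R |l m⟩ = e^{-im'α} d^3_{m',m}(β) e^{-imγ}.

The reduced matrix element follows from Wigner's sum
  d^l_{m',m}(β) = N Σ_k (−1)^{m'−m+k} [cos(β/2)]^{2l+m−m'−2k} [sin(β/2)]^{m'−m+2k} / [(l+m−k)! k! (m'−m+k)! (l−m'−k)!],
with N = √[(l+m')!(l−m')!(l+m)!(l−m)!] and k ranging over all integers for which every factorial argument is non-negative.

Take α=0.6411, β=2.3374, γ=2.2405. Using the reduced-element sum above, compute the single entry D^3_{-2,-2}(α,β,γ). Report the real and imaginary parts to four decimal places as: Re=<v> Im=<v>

First d^3_{-2,-2}(β=2.3374), then the phase factors e^{-i(-2)α} and e^{-i(-2)γ}:
c=cos(2.3374/2)=0.391348, s=sin(2.3374/2)=0.920243; N=√[1·120·1·120]=120.000000
k: max(0,(-2)−(-2))=0 … min(3+(-2),3−(-2))=1
  k=0: (−1)^0·120.0000/(120)·0.3913^6·0.9202^0 = +0.003592
  k=1: (−1)^1·120.0000/(24)·0.3913^4·0.9202^2 = -0.099318
d^3_{-2,-2}(2.3374) = +0.003592 -0.099318 = -0.095726
Phases: e^{-i·(-2)·0.6411}=+0.284607+0.958644i, e^{-i·(-2)·2.2405}=-0.229330-0.973349i ⇒ D=-0.083073+0.047563i

Re=-0.0831 Im=0.0476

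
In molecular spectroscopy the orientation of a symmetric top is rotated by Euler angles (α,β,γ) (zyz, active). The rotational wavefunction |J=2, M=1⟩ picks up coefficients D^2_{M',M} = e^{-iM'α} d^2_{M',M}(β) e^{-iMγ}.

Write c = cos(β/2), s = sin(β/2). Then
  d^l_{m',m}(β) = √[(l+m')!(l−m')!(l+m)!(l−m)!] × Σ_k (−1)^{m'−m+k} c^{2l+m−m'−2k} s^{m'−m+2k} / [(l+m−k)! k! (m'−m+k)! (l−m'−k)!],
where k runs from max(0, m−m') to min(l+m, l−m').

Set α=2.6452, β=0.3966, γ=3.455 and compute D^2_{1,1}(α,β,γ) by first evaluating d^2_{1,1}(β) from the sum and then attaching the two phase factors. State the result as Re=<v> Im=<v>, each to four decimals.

First d^2_{1,1}(β=0.3966), then the phase factors e^{-i(1)α} and e^{-i(1)γ}:
With c≡cos(β/2)=0.980403 and s≡sin(β/2)=0.197003, N=[6·1·6·1]^{1/2}=6.000000
k∈{0,1} keeps every argument non-negative
  k=0: (−1)^0·6.0000/(6)·0.9804^4·0.1970^0 = +0.923886
  k=1: (−1)^1·6.0000/(2)·0.9804^2·0.1970^2 = -0.111912
d^2_{1,1}(0.3966) = +0.923886 -0.111912 = +0.811974
D = (-0.879306-0.476257i)·(+0.811974)·(-0.951289+0.308302i) = +0.798418+0.147752i

Re=0.7984 Im=0.1478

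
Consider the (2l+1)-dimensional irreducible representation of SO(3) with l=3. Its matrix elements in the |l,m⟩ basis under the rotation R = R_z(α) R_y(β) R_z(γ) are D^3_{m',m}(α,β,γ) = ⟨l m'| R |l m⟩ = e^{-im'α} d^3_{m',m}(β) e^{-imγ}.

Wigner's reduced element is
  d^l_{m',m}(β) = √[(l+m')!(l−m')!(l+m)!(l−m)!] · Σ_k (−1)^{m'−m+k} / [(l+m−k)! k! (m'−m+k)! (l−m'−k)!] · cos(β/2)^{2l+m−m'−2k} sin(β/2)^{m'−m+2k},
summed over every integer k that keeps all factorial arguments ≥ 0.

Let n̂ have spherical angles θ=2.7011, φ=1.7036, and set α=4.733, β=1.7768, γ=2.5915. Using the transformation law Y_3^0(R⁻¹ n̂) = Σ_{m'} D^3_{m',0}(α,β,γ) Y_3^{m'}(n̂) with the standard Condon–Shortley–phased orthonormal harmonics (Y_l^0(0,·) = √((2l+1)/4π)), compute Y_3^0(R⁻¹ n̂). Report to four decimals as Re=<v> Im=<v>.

Re=0.2346 Im=0.0000

Need the full column D^3_{m',0} for m'=−3..3 at α=4.733, β=1.7768, γ=2.5915.
cos(β/2)=0.630655, sin(β/2)=0.776064
d^3_{-3,0}: single k=3 term ⇒ +0.524302;  D = -0.032399+0.523300i
d^3_{-2,0}: k∈[2..3] ⇒ +0.521821 -0.790193 = -0.268372;  D = +0.268144+0.011060i
d^3_{-1,0}: k∈[1..3] ⇒ +0.268192 -1.218368 +0.614991 = -0.335185;  D = -0.006908+0.335114i
d^3_{0,0}: k∈[0..3] ⇒ +0.062914 -0.857439 +1.298419 -0.218466 = +0.285428;  D = +0.285428+0.000000i
d^3_{1,0}: k∈[0..2] ⇒ -0.268192 +1.218368 -0.614991 = +0.335185;  D = +0.006908+0.335114i
d^3_{2,0}: k∈[0..1] ⇒ +0.521821 -0.790193 = -0.268372;  D = +0.268144-0.011060i
d^3_{3,0}: single k=0 term ⇒ -0.524302;  D = +0.032399+0.523300i
Y_3^{m'}(θ=2.7011,φ=1.7036) and Σ D·Y over m':
  (-0.0324+0.5233i)·(+0.0125+0.0298i)  (+0.2681+0.0111i)·(+0.1622-0.0441i)  (-0.0069+0.3351i)·(-0.0564-0.4222i)  (+0.2854+0.0000i)·(-0.3683+0.0000i)  (+0.0069+0.3351i)·(+0.0564-0.4222i)  (+0.2681-0.0111i)·(+0.1622+0.0441i)  (+0.0324+0.5233i)·(-0.0125+0.0298i)
Y_3^0(R⁻¹ n̂) = +0.234560-0.000000i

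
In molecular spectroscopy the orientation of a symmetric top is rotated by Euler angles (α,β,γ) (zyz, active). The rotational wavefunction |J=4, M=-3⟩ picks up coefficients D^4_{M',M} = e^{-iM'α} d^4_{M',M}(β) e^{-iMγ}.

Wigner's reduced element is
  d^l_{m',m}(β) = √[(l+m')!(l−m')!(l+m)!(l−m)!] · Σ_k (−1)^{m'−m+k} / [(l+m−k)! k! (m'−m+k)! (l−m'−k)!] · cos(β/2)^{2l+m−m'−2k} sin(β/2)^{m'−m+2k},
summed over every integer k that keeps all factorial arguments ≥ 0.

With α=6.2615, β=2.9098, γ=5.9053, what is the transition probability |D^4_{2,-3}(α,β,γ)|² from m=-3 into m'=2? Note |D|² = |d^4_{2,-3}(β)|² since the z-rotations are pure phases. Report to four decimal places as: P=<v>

P=0.1568

First d^4_{2,-3}(β=2.9098), then the phase factors e^{-i(2)α} and e^{-i(-3)γ}:
Half-angle: c=0.115637, s=0.993292. N=√(720·2·1·5040)=2693.993318
The bounds max(0,m−m')=0 and min(l+m,l−m')=1 give 2 terms
  k=0: (−1)^5·2693.9933/(240)·0.1156^3·0.9933^5 = -0.016783
  k=1: (−1)^6·2693.9933/(720)·0.1156^1·0.9933^7 = +0.412761
d^4_{2,-3}(2.9098) = -0.016783 +0.412761 = +0.395978
|D^4_{2,-3}|² = |d^4_{2,-3}(β)|² = (+0.395978)² = 0.156798 (the z-rotation phases have unit modulus)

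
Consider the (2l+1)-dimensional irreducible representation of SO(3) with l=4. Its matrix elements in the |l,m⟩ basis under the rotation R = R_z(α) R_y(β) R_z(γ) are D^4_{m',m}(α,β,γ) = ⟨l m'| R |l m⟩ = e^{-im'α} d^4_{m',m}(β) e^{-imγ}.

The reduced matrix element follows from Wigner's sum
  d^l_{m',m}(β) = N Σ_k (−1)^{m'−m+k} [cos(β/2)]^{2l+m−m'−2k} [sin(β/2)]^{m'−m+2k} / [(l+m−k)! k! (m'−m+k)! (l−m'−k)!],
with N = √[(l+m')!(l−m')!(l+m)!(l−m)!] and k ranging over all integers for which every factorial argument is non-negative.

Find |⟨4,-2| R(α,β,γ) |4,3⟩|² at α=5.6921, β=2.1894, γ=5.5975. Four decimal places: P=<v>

Split into d^4_{-2,3}(β=2.1894) × two z-phases.
With c≡cos(β/2)=0.458313 and s≡sin(β/2)=0.888791, N=[2·720·5040·1]^{1/2}=2693.993318
k: max(0,(3)−(-2))=5 … min(4+(3),4−(-2))=6
  k=5: (−1)^0·2693.9933/(240)·0.4583^3·0.8888^5 = +0.599335
  k=6: (−1)^1·2693.9933/(720)·0.4583^1·0.8888^7 = -0.751317
d^4_{-2,3}(2.1894) = +0.599335 -0.751317 = -0.151982
|D^4_{-2,3}|² = |d^4_{-2,3}(β)|² = (-0.151982)² = 0.023098 (the z-rotation phases have unit modulus)

P=0.0231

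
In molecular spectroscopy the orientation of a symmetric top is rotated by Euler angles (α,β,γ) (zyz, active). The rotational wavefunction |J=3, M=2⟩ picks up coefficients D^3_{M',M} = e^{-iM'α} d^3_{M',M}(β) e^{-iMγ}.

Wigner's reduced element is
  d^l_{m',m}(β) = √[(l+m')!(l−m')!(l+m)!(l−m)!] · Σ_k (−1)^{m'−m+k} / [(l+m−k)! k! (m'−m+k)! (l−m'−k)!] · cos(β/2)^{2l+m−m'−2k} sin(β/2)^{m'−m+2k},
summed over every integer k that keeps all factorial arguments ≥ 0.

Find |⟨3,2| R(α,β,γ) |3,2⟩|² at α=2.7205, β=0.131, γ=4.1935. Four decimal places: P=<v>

D^3_{2,2}(2.7205,0.131,4.1935) = e^{-i·2·2.7205}·d^3_{2,2}(0.131)·e^{-i·2·4.1935}. Compute d first:
With c≡cos(β/2)=0.997856 and s≡sin(β/2)=0.065453, N=[120·1·120·1]^{1/2}=120.000000
Admissible k: 0..1 (factorial args all ≥0)
  k=0: (−1)^0·120.0000/(120)·0.9979^6·0.0655^0 = +0.987203
  k=1: (−1)^1·120.0000/(24)·0.9979^4·0.0655^2 = -0.021237
d^3_{2,2}(0.131) = +0.987203 -0.021237 = +0.965965
|D^3_{2,2}|² = |d^3_{2,2}(β)|² = (+0.965965)² = 0.933089 (the z-rotation phases have unit modulus)

P=0.9331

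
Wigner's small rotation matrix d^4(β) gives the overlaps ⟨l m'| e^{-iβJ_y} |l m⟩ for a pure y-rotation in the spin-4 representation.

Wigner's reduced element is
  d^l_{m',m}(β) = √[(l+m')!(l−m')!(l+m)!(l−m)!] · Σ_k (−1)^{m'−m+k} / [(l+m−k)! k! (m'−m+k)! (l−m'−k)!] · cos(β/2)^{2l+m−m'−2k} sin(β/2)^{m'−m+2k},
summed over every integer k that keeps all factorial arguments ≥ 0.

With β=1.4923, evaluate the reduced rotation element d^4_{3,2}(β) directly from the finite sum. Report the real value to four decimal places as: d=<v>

d=0.4572

d^4_{3,2}(β=1.4923) via Wigner's sum:
With c≡cos(β/2)=0.734308 and s≡sin(β/2)=0.678817, N=[5040·1·720·2]^{1/2}=2693.993318
k∈{0,1} keeps every argument non-negative
  k=0: (−1)^1·2693.9933/(720)·0.7343^7·0.6788^1 = -0.292391
  k=1: (−1)^2·2693.9933/(240)·0.7343^5·0.6788^3 = +0.749607
d^4_{3,2}(1.4923) = -0.292391 +0.749607 = +0.457216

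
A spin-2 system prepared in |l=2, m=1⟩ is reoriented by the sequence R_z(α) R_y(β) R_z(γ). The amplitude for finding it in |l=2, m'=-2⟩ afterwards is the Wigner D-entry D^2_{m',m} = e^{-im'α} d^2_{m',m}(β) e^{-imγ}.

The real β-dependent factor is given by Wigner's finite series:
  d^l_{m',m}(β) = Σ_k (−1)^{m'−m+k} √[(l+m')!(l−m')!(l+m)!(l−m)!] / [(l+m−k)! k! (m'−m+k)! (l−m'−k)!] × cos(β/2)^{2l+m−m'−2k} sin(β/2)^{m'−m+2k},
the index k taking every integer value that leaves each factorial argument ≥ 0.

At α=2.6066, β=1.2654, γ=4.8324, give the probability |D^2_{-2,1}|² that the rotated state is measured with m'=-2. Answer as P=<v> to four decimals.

D^2_{-2,1}(2.6066,1.2654,4.8324) = e^{-i·-2·2.6066}·d^2_{-2,1}(1.2654)·e^{-i·1·4.8324}. Compute d first:
c=cos(1.2654/2)=0.806434, s=sin(1.2654/2)=0.591324; N=√[1·24·6·1]=12.000000
k: max(0,(1)−(-2))=3 … min(2+(1),2−(-2))=3
  k=3: (−1)^0·12.0000/(6)·0.8064^1·0.5913^3 = +0.333485
d^2_{-2,1}(1.2654) = +0.333485
|D^2_{-2,1}|² = |d^2_{-2,1}(β)|² = (+0.333485)² = 0.111212 (the z-rotation phases have unit modulus)

P=0.1112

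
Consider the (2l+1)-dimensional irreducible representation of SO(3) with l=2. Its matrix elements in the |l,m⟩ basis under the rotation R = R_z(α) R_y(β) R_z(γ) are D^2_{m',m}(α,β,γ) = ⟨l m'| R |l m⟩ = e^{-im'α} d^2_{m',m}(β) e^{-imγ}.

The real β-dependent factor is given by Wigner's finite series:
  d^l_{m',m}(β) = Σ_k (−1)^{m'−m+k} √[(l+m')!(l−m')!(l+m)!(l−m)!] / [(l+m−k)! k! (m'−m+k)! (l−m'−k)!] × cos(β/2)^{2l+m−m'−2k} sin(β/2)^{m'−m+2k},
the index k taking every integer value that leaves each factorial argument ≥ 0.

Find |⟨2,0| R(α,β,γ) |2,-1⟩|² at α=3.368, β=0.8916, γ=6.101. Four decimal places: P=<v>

P=0.3583

D^2_{0,-1}(3.368,0.8916,6.101) = e^{-i·0·3.368}·d^2_{0,-1}(0.8916)·e^{-i·-1·6.101}. Compute d first:
With c≡cos(β/2)=0.902266 and s≡sin(β/2)=0.431180, N=[2·2·1·6]^{1/2}=4.898979
Admissible k: 0..1 (factorial args all ≥0)
  k=0: (−1)^1·4.8990/(2)·0.9023^3·0.4312^1 = -0.775779
  k=1: (−1)^2·4.8990/(2)·0.9023^1·0.4312^3 = +0.177168
d^2_{0,-1}(0.8916) = -0.775779 +0.177168 = -0.598611
|D^2_{0,-1}|² = |d^2_{0,-1}(β)|² = (-0.598611)² = 0.358335 (the z-rotation phases have unit modulus)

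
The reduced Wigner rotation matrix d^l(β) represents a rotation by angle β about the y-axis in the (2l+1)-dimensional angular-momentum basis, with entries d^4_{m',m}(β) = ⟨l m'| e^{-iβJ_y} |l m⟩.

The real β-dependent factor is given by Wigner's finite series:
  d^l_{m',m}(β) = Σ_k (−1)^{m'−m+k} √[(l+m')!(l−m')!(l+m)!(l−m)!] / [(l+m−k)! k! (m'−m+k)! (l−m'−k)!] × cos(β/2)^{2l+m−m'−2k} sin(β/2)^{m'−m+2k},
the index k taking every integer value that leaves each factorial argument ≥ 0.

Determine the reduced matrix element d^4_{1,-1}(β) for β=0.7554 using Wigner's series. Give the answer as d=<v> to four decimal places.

d^4_{1,-1}(β=0.7554) via Wigner's sum:
With c≡cos(β/2)=0.929515 and s≡sin(β/2)=0.368784, N=[120·6·6·120]^{1/2}=720.000000
k∈{0,1,2,3} keeps every argument non-negative
  k=0: (−1)^2·720.0000/(72)·0.9295^6·0.3688^2 = +0.877167
  k=1: (−1)^3·720.0000/(24)·0.9295^4·0.3688^4 = -0.414222
  k=2: (−1)^4·720.0000/(48)·0.9295^2·0.3688^6 = +0.032601
  k=3: (−1)^5·720.0000/(720)·0.9295^0·0.3688^8 = -0.000342
d^4_{1,-1}(0.7554) = +0.877167 -0.414222 +0.032601 -0.000342 = +0.495204

d=0.4952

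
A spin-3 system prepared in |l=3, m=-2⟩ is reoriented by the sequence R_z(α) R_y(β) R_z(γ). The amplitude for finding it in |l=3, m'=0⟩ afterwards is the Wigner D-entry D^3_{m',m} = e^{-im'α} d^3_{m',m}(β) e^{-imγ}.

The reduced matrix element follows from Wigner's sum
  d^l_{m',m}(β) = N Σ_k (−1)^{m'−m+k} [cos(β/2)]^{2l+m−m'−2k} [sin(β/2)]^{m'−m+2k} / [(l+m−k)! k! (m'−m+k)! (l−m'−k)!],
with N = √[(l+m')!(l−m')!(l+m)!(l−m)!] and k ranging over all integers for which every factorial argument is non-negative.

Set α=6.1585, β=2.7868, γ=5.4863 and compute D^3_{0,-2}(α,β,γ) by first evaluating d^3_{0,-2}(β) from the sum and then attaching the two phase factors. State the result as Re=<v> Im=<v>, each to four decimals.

Split into d^3_{0,-2}(β=2.7868) × two z-phases.
With c≡cos(β/2)=0.176467 and s≡sin(β/2)=0.984306, N=[6·6·1·120]^{1/2}=65.726707
k: max(0,(-2)−(0))=0 … min(3+(-2),3−(0))=1
  k=0: (−1)^2·65.7267/(12)·0.1765^4·0.9843^2 = +0.005146
  k=1: (−1)^3·65.7267/(12)·0.1765^2·0.9843^4 = -0.160107
d^3_{0,-2}(2.7868) = +0.005146 -0.160107 = -0.154961
D = (+1.000000+0.000000i)·(-0.154961)·(-0.022972-0.999736i) = +0.003560+0.154920i

Re=0.0036 Im=0.1549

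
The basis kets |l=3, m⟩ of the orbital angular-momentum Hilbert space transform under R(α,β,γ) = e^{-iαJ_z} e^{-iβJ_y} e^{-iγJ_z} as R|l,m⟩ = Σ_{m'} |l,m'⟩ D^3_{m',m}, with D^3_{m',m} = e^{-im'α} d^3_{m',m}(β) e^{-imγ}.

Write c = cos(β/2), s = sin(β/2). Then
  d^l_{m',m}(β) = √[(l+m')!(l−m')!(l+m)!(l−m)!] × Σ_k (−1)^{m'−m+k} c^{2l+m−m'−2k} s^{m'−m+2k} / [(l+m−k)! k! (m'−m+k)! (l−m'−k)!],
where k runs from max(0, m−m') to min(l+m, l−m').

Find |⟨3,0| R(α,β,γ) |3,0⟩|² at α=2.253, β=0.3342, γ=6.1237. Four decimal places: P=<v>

P=0.4769

Split into d^3_{0,0}(β=0.3342) × two z-phases.
Half-angle: c=0.986071, s=0.166323. N=√(6·6·6·6)=36.000000
The bounds max(0,m−m')=0 and min(l+m,l−m')=3 give 4 terms
  k=0: (−1)^0·36.0000/(36)·0.9861^6·0.1663^0 = +0.919284
  k=1: (−1)^1·36.0000/(4)·0.9861^4·0.1663^2 = -0.235387
  k=2: (−1)^2·36.0000/(4)·0.9861^2·0.1663^4 = +0.006697
  k=3: (−1)^3·36.0000/(36)·0.9861^0·0.1663^6 = -0.000021
d^3_{0,0}(0.3342) = +0.919284 -0.235387 +0.006697 -0.000021 = +0.690573
|D^3_{0,0}|² = |d^3_{0,0}(β)|² = (+0.690573)² = 0.476891 (the z-rotation phases have unit modulus)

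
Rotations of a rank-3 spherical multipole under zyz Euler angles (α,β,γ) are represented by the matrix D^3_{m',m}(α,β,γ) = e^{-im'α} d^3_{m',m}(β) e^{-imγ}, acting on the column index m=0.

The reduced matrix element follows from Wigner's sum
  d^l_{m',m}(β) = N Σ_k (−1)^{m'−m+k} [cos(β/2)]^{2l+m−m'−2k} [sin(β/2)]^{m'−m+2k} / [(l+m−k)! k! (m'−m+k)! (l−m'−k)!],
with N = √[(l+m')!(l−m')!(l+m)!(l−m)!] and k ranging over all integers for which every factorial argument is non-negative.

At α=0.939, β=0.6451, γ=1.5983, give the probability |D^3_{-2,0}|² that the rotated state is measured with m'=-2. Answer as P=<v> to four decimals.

Split into d^3_{-2,0}(β=0.6451) × two z-phases.
c=cos(0.6451/2)=0.948430, s=sin(0.6451/2)=0.316986; N=√[1·120·6·6]=65.726707
Admissible k: 2..3 (factorial args all ≥0)
  k=2: (−1)^0·65.7267/(12)·0.9484^4·0.3170^2 = +0.445310
  k=3: (−1)^1·65.7267/(12)·0.9484^2·0.3170^4 = -0.049743
d^3_{-2,0}(0.6451) = +0.445310 -0.049743 = +0.395567
|D^3_{-2,0}|² = |d^3_{-2,0}(β)|² = (+0.395567)² = 0.156473 (the z-rotation phases have unit modulus)

P=0.1565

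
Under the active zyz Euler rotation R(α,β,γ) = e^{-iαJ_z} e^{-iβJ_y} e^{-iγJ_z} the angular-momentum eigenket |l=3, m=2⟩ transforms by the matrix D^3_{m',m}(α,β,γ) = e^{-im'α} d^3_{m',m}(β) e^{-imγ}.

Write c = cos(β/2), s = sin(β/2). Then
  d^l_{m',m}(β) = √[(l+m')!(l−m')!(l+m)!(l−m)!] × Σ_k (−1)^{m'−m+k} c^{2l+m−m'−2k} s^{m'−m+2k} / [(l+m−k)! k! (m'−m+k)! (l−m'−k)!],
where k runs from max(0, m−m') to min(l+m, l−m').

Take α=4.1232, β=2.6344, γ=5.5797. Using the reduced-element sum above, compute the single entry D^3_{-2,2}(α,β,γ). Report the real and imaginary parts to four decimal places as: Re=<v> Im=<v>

Split into d^3_{-2,2}(β=2.6344) × two z-phases.
With c≡cos(β/2)=0.250887 and s≡sin(β/2)=0.968016, N=[1·120·120·1]^{1/2}=120.000000
k: max(0,(2)−(-2))=4 … min(3+(2),3−(-2))=5
  k=4: (−1)^0·120.0000/(24)·0.2509^2·0.9680^4 = +0.276348
  k=5: (−1)^1·120.0000/(120)·0.2509^0·0.9680^6 = -0.822804
d^3_{-2,2}(2.6344) = +0.276348 -0.822804 = -0.546456
Attach z-rotation phases: D = e^{-i(-2)(4.1232)}·(-0.546456)·e^{-i(2)(5.5797)} = +0.532240+0.123831i

Re=0.5322 Im=0.1238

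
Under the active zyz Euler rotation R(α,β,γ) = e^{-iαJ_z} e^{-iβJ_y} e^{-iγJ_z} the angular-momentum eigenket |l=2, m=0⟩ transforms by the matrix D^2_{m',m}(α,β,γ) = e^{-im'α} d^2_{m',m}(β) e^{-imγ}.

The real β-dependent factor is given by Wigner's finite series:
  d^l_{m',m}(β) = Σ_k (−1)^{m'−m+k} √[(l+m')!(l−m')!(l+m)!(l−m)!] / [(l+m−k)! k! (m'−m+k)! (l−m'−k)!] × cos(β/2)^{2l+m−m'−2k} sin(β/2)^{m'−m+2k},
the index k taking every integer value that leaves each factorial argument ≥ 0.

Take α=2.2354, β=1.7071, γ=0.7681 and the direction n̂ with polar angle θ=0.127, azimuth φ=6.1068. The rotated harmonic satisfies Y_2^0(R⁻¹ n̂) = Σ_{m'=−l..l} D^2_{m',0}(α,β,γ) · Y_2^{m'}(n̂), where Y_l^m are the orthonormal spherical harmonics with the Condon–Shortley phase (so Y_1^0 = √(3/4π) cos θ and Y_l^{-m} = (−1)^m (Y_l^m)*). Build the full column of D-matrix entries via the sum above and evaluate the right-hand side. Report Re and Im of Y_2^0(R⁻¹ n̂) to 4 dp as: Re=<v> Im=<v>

Need the full column D^2_{m',0} for m'=−2..2 at α=2.2354, β=1.7071, γ=0.7681.
cos(β/2)=0.657312, sin(β/2)=0.753619
d^2_{-2,0}: single k=2 term ⇒ +0.601066;  D = -0.143802-0.583610i
d^2_{-1,0}: k∈[1..2] ⇒ +0.524254 -0.689131 = -0.164877;  D = +0.101688-0.129785i
d^2_{0,0}: k∈[0..2] ⇒ +0.186675 -0.981536 +0.322557 = -0.472304;  D = -0.472304+0.000000i
d^2_{1,0}: k∈[0..1] ⇒ -0.524254 +0.689131 = +0.164877;  D = -0.101688-0.129785i
d^2_{2,0}: single k=0 term ⇒ +0.601066;  D = -0.143802+0.583610i
Y_2^{m'}(θ=0.127,φ=6.1068) and Σ D·Y over m':
  (-0.1438-0.5836i)·(+0.0058+0.0021i)  (+0.1017-0.1298i)·(+0.0956+0.0170i)  (-0.4723+0.0000i)·(+0.6156+0.0000i)  (-0.1017-0.1298i)·(-0.0956+0.0170i)  (-0.1438+0.5836i)·(+0.0058-0.0021i)
Y_2^0(R⁻¹ n̂) = -0.266071+0.000000i

Re=-0.2661 Im=0.0000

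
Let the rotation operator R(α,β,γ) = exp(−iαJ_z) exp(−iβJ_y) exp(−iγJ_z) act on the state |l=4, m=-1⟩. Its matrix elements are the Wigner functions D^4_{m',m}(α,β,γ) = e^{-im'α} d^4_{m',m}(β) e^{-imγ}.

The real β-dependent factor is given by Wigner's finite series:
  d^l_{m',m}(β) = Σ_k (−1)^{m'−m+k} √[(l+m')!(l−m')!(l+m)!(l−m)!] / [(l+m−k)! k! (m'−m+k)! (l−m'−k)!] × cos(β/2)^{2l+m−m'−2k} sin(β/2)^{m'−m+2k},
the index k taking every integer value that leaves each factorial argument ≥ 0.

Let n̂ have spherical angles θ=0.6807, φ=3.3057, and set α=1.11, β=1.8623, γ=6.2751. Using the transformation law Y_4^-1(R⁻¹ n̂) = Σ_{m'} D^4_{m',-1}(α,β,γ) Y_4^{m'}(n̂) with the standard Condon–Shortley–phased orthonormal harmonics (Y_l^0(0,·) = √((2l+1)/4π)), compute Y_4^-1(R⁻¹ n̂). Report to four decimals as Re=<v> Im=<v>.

Re=-0.1187 Im=-0.0933

Need the full column D^4_{m',-1} for m'=−4..4 at α=1.11, β=1.8623, γ=6.2751.
cos(β/2)=0.596912, sin(β/2)=0.802307
d^4_{-4,-1}: single k=3 term ⇒ +0.292864;  D = -0.081068-0.281420i
d^4_{-3,-1}: k∈[2..3] ⇒ +0.231106 -0.695860 = -0.464753;  D = +0.457218+0.083352i
d^4_{-2,-1}: k∈[1..3] ⇒ +0.091907 -0.830192 +0.999880 = +0.261595;  D = -0.156458+0.209650i
d^4_{-1,-1}: k∈[0..3] ⇒ +0.016117 -0.436750 +1.578061 -0.950306 = +0.207122;  D = +0.093596+0.184768i
d^4_{0,-1}: k∈[0..3] ⇒ -0.096878 +1.050119 -1.897139 +0.571227 = -0.372672;  D = -0.372660+0.003013i
d^4_{1,-1}: k∈[0..3] ⇒ +0.291167 -1.578061 +1.425459 -0.171682 = -0.033117;  D = -0.014486+0.029781i
d^4_{2,-1}: k∈[0..2] ⇒ -0.553461 +1.499820 -0.541914 = +0.404446;  D = -0.247105-0.320180i
d^4_{3,-1}: k∈[0..1] ⇒ +0.695860 -0.754282 = -0.058422;  D = +0.057298-0.011406i
d^4_{4,-1}: single k=0 term ⇒ -0.529087;  D = +0.138217-0.510714i
Y_4^{m'}(θ=0.6807,φ=3.3057) and Σ D·Y over m':
  (-0.0811-0.2814i)·(+0.0550-0.0424i)  (+0.4572+0.0834i)·(-0.2137+0.1146i)  (-0.1565+0.2096i)·(+0.4048-0.1378i)  (+0.0936+0.1848i)·(-0.2802+0.0464i)  (-0.3727+0.0030i)·(-0.2488+0.0000i)  (-0.0145+0.0298i)·(+0.2802+0.0464i)  (-0.2471-0.3202i)·(+0.4048+0.1378i)  (+0.0573-0.0114i)·(+0.2137+0.1146i)  (+0.1382-0.5107i)·(+0.0550+0.0424i)
Y_4^-1(R⁻¹ n̂) = -0.118674-0.093298i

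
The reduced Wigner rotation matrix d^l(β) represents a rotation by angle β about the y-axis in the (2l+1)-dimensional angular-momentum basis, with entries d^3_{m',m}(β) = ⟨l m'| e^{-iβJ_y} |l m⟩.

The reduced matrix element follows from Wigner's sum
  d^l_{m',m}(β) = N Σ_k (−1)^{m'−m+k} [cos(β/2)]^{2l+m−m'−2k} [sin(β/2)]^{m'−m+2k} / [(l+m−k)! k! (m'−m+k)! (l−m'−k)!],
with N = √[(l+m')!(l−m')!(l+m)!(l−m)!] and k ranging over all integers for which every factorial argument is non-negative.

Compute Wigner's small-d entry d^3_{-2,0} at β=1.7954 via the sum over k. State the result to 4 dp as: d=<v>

d=-0.2898

d^3_{-2,0}(β=1.7954) via Wigner's sum:
c=cos(1.7954/2)=0.623410, s=sin(1.7954/2)=0.781895; N=√[1·120·6·6]=65.726707
k: max(0,(0)−(-2))=2 … min(3+(0),3−(-2))=3
  k=2: (−1)^0·65.7267/(12)·0.6234^4·0.7819^2 = +0.505770
  k=3: (−1)^1·65.7267/(12)·0.6234^2·0.7819^4 = -0.795614
d^3_{-2,0}(1.7954) = +0.505770 -0.795614 = -0.289844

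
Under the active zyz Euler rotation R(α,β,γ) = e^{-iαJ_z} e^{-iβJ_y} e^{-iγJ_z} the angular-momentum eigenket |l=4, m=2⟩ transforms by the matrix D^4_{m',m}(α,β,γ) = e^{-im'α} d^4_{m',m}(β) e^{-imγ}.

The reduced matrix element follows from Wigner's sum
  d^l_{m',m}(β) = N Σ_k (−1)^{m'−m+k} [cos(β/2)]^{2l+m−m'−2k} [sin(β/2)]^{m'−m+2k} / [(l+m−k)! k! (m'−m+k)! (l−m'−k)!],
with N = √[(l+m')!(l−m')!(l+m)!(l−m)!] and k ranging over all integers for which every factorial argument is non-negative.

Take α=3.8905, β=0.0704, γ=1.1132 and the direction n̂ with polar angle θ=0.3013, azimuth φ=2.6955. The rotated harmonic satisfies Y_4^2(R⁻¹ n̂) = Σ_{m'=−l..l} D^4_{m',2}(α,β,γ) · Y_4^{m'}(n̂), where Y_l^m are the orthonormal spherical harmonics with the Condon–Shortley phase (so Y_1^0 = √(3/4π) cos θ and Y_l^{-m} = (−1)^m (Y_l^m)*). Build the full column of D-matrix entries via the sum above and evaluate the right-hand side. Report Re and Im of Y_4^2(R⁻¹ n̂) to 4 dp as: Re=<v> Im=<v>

Re=0.0497 Im=0.1332

Need the full column D^4_{m',2} for m'=−4..4 at α=3.8905, β=0.0704, γ=1.1132.
cos(β/2)=0.999381, sin(β/2)=0.035193
d^4_{-4,2}: single k=6 term ⇒ +0.000000;  D = +0.000000+0.000000i
d^4_{-3,2}: k∈[5..6] ⇒ +0.000001 -0.000000 = +0.000001;  D = -0.000001-0.000000i
d^4_{-2,2}: k∈[4..6] ⇒ +0.000023 -0.000000 +0.000000 = +0.000023;  D = +0.000017-0.000015i
d^4_{-1,2}: k∈[3..5] ⇒ +0.000615 -0.000001 +0.000000 = +0.000613;  D = -0.000057+0.000611i
d^4_{0,2}: k∈[2..4] ⇒ +0.011706 -0.000039 +0.000000 = +0.011667;  D = -0.007113-0.009249i
d^4_{1,2}: k∈[1..3] ⇒ +0.148664 -0.000922 +0.000001 = +0.147743;  D = +0.145705+0.024454i
d^4_{2,2}: k∈[0..2] ⇒ +0.995055 -0.014807 +0.000023 = +0.980271;  D = -0.818549+0.539360i
d^4_{3,2}: k∈[0..1] ⇒ -0.131109 +0.000488 = -0.130621;  D = -0.030956+0.126900i
d^4_{4,2}: single k=0 term ⇒ +0.006529;  D = +0.003185+0.005700i
Y_4^{m'}(θ=0.3013,φ=2.6955) and Σ D·Y over m':
  (+0.0000+0.0000i)·(-0.0007+0.0034i)  (-0.0000-0.0000i)·(-0.0072-0.0304i)  (+0.0000-0.0000i)·(+0.0996+0.1235i)  (-0.0001+0.0006i)·(-0.4092-0.1957i)  (-0.0071-0.0092i)·(+0.5023+0.0000i)  (+0.1457+0.0245i)·(+0.4092-0.1957i)  (-0.8185+0.5394i)·(+0.0996-0.1235i)  (-0.0310+0.1269i)·(+0.0072-0.0304i)  (+0.0032+0.0057i)·(-0.0007-0.0034i)
Y_4^2(R⁻¹ n̂) = +0.049738+0.133204i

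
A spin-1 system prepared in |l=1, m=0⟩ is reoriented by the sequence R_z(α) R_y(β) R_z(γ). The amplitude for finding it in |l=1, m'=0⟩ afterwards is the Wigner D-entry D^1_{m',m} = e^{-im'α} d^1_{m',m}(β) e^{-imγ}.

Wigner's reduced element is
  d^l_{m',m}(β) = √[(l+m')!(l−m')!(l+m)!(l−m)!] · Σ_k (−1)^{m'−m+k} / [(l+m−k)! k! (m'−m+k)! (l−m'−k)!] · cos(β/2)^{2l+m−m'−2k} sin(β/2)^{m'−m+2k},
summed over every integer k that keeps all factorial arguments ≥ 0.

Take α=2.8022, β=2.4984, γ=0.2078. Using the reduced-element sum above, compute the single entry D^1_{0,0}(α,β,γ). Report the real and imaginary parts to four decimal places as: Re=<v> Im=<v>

Split into d^1_{0,0}(β=2.4984) × two z-phases.
With c≡cos(β/2)=0.316081 and s≡sin(β/2)=0.948732, N=[1·1·1·1]^{1/2}=1.000000
k: max(0,(0)−(0))=0 … min(1+(0),1−(0))=1
  k=0: (−1)^0·1.0000/(1)·0.3161^2·0.9487^0 = +0.099907
  k=1: (−1)^1·1.0000/(1)·0.3161^0·0.9487^2 = -0.900093
d^1_{0,0}(2.4984) = +0.099907 -0.900093 = -0.800185
D = (+1.000000+0.000000i)·(-0.800185)·(+1.000000+0.000000i) = -0.800185+0.000000i

Re=-0.8002 Im=0.0000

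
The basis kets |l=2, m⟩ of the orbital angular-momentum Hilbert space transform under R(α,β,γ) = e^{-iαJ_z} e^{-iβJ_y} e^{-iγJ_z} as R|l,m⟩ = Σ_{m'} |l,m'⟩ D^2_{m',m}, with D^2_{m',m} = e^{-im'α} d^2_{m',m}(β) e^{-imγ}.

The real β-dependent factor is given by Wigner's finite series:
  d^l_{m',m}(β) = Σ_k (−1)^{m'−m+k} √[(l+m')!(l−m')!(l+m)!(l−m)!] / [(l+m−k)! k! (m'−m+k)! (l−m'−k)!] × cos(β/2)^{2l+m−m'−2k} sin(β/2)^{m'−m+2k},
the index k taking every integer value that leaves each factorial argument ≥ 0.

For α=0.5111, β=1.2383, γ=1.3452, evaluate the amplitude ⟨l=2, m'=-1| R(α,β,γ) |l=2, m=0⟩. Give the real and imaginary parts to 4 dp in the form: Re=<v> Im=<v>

Split into d^2_{-1,0}(β=1.2383) × two z-phases.
With c≡cos(β/2)=0.814372 and s≡sin(β/2)=0.580343, N=[1·6·2·2]^{1/2}=4.898979
k: max(0,(0)−(-1))=1 … min(2+(0),2−(-1))=2
  k=1: (−1)^0·4.8990/(2)·0.8144^3·0.5803^1 = +0.767766
  k=2: (−1)^1·4.8990/(2)·0.8144^1·0.5803^3 = -0.389900
d^2_{-1,0}(1.2383) = +0.767766 -0.389900 = +0.377866
Phases: e^{-i·(-1)·0.5111}=+0.872207+0.489137i, e^{-i·(0)·1.3452}=+1.000000+0.000000i ⇒ D=+0.329578+0.184828i

Re=0.3296 Im=0.1848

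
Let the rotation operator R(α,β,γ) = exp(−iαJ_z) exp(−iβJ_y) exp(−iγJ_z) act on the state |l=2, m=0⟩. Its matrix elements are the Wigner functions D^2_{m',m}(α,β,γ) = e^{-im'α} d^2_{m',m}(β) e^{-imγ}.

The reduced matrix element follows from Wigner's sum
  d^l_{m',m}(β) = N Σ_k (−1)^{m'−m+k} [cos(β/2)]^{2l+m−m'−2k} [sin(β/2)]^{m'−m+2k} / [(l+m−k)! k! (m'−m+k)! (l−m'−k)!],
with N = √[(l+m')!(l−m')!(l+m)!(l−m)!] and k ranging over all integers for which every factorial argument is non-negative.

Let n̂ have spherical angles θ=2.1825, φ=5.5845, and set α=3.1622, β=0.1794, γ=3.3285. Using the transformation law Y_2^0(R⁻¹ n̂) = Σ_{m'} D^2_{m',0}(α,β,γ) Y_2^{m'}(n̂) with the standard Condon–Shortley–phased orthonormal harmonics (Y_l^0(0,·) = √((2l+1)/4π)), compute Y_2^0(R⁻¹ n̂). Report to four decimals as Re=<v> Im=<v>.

Re=0.1156 Im=0.0000

Need the full column D^2_{m',0} for m'=−2..2 at α=3.1622, β=0.1794, γ=3.3285.
cos(β/2)=0.995980, sin(β/2)=0.089580
d^2_{-2,0}: single k=2 term ⇒ +0.019498;  D = +0.019482+0.000803i
d^2_{-1,0}: k∈[1..2] ⇒ +0.216789 -0.001754 = +0.215035;  D = -0.214989-0.004431i
d^2_{0,0}: k∈[0..2] ⇒ +0.984015 -0.031841 +0.000064 = +0.952239;  D = +0.952239+0.000000i
d^2_{1,0}: k∈[0..1] ⇒ -0.216789 +0.001754 = -0.215035;  D = +0.214989-0.004431i
d^2_{2,0}: single k=0 term ⇒ +0.019498;  D = +0.019482-0.000803i
Y_2^{m'}(θ=2.1825,φ=5.5845) and Σ D·Y over m':
  (+0.0195+0.0008i)·(+0.0447+0.2550i)  (-0.2150-0.0044i)·(-0.2781-0.2336i)  (+0.9522+0.0000i)·(-0.0034+0.0000i)  (+0.2150-0.0044i)·(+0.2781-0.2336i)  (+0.0195-0.0008i)·(+0.0447-0.2550i)
Y_2^0(R⁻¹ n̂) = +0.115634+0.000000i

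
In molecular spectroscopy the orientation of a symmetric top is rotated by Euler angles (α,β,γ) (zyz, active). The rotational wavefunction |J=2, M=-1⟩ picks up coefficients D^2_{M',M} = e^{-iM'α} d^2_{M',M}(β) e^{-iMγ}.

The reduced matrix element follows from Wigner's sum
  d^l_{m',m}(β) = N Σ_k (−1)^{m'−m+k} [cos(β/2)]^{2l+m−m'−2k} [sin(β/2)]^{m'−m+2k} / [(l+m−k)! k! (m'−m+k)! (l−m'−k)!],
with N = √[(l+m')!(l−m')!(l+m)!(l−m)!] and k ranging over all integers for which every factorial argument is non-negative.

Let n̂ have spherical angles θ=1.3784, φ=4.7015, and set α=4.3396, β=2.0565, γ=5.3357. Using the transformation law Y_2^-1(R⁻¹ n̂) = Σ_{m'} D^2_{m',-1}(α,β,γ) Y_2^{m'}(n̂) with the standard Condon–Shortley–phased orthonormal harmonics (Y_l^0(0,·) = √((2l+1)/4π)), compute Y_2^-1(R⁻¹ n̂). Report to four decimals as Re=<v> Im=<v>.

Re=-0.3522 Im=0.1576

Need the full column D^2_{m',-1} for m'=−2..2 at α=4.3396, β=2.0565, γ=5.3357.
cos(β/2)=0.516318, sin(β/2)=0.856397
d^2_{-2,-1}: single k=1 term ⇒ +0.235753;  D = +0.028753+0.233993i
d^2_{-1,-1}: k∈[0..1] ⇒ +0.071067 -0.586552 = -0.515484;  D = +0.499393+0.127794i
d^2_{0,-1}: k∈[0..1] ⇒ -0.288738 +0.794362 = +0.505624;  D = +0.295146-0.410541i
d^2_{1,-1}: k∈[0..1] ⇒ +0.586552 -0.537898 = +0.048654;  D = +0.026447+0.040838i
d^2_{2,-1}: single k=0 term ⇒ -0.648593;  D = +0.635418-0.130068i
Y_2^{m'}(θ=1.3784,φ=4.7015) and Σ D·Y over m':
  (+0.0288+0.2340i)·(-0.3721-0.0081i)  (+0.4994+0.1278i)·(-0.0016+0.1450i)  (+0.2951-0.4105i)·(-0.2808+0.0000i)  (+0.0264+0.0408i)·(+0.0016+0.1450i)  (+0.6354-0.1301i)·(-0.3721+0.0081i)
Y_2^-1(R⁻¹ n̂) = -0.352235+0.157631i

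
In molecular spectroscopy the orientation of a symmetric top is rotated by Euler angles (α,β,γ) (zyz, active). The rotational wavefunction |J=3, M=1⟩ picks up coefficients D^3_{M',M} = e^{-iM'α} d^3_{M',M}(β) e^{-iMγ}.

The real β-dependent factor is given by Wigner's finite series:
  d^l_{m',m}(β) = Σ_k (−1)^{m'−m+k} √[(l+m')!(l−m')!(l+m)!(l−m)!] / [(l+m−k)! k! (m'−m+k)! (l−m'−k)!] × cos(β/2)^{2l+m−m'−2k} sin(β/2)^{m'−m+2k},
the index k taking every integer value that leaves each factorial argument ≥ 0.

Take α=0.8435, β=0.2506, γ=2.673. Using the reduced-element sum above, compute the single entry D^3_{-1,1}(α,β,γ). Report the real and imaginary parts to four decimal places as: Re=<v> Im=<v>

Re=-0.0227 Im=-0.0859

D^3_{-1,1}(0.8435,0.2506,2.673) = e^{-i·-1·0.8435}·d^3_{-1,1}(0.2506)·e^{-i·1·2.673}. Compute d first:
With c≡cos(β/2)=0.992160 and s≡sin(β/2)=0.124972, N=[2·24·24·2]^{1/2}=48.000000
Admissible k: 2..4 (factorial args all ≥0)
  k=2: (−1)^0·48.0000/(8)·0.9922^4·0.1250^2 = +0.090804
  k=3: (−1)^1·48.0000/(6)·0.9922^2·0.1250^4 = -0.001921
  k=4: (−1)^2·48.0000/(48)·0.9922^0·0.1250^6 = +0.000004
d^3_{-1,1}(0.2506) = +0.090804 -0.001921 +0.000004 = +0.088887
D = (+0.664852+0.746975i)·(+0.088887)·(-0.892205-0.451631i) = -0.022740-0.085929i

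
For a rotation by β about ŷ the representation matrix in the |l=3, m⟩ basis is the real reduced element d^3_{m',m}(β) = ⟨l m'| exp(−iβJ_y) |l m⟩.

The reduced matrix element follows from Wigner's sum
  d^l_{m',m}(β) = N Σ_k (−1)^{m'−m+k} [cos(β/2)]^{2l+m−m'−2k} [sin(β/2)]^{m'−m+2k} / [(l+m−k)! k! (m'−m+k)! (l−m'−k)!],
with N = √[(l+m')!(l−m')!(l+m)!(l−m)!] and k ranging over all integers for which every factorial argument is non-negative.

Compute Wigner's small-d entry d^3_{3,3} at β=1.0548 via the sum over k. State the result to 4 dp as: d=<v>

d=0.4163

d^3_{3,3}(β=1.0548) via Wigner's sum:
With c≡cos(β/2)=0.864119 and s≡sin(β/2)=0.503288, N=[720·1·720·1]^{1/2}=720.000000
The bounds max(0,m−m')=0 and min(l+m,l−m')=0 give 1 term
  k=0: (−1)^0·720.0000/(720)·0.8641^6·0.5033^0 = +0.416332
d^3_{3,3}(1.0548) = +0.416332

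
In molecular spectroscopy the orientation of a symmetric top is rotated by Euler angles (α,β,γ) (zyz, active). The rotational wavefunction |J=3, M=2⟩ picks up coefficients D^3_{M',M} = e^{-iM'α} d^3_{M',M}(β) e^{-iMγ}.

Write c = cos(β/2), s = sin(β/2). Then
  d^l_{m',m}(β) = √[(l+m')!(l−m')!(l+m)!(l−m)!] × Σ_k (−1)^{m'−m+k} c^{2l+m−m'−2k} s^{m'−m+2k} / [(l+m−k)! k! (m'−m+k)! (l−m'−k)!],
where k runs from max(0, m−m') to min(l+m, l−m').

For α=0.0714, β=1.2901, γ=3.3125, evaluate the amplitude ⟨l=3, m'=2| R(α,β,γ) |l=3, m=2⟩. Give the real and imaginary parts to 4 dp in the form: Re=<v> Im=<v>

D^3_{2,2}(0.0714,1.2901,3.3125) = e^{-i·2·0.0714}·d^3_{2,2}(1.2901)·e^{-i·2·3.3125}. Compute d first:
With c≡cos(β/2)=0.799070 and s≡sin(β/2)=0.601238, N=[120·1·120·1]^{1/2}=120.000000
Admissible k: 0..1 (factorial args all ≥0)
  k=0: (−1)^0·120.0000/(120)·0.7991^6·0.6012^0 = +0.260320
  k=1: (−1)^1·120.0000/(24)·0.7991^4·0.6012^2 = -0.736889
d^3_{2,2}(1.2901) = +0.260320 -0.736889 = -0.476569
D = (+0.989821-0.142315i)·(-0.476569)·(+0.942148-0.335197i) = -0.421694+0.222018i

Re=-0.4217 Im=0.2220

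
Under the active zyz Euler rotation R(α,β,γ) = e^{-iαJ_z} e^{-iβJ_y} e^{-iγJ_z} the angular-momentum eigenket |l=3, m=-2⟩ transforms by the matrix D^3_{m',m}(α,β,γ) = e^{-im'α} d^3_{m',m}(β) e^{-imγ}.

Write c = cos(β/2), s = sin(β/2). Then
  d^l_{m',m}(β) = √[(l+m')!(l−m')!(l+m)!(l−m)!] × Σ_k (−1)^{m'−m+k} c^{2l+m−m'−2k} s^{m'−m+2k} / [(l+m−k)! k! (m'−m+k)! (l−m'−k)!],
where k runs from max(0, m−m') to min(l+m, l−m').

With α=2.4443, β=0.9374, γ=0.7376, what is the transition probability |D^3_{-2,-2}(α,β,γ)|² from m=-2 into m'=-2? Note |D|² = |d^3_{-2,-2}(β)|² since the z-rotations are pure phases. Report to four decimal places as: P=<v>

D^3_{-2,-2}(2.4443,0.9374,0.7376) = e^{-i·-2·2.4443}·d^3_{-2,-2}(0.9374)·e^{-i·-2·0.7376}. Compute d first:
With c≡cos(β/2)=0.892156 and s≡sin(β/2)=0.451727, N=[1·120·1·120]^{1/2}=120.000000
Admissible k: 0..1 (factorial args all ≥0)
  k=0: (−1)^0·120.0000/(120)·0.8922^6·0.4517^0 = +0.504250
  k=1: (−1)^1·120.0000/(24)·0.8922^4·0.4517^2 = -0.646377
d^3_{-2,-2}(0.9374) = +0.504250 -0.646377 = -0.142127
|D^3_{-2,-2}|² = |d^3_{-2,-2}(β)|² = (-0.142127)² = 0.020200 (the z-rotation phases have unit modulus)

P=0.0202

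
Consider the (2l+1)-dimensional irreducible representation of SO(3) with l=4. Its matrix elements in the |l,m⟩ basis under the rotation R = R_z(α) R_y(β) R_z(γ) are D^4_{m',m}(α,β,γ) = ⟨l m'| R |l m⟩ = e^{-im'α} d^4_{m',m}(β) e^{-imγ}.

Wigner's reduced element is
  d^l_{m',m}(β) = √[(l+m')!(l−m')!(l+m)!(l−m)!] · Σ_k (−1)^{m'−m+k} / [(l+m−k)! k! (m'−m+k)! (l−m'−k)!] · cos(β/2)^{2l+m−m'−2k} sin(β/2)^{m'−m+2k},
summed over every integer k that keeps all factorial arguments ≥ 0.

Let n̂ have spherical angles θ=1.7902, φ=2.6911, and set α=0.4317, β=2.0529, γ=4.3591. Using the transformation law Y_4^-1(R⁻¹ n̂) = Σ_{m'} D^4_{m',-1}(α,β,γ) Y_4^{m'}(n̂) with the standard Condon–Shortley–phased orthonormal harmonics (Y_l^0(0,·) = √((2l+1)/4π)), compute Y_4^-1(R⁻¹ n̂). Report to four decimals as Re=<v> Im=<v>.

Need the full column D^4_{m',-1} for m'=−4..4 at α=0.4317, β=2.0529, γ=4.3591.
cos(β/2)=0.517859, sin(β/2)=0.855466
d^4_{-4,-1}: single k=3 term ⇒ +0.174486;  D = +0.171101-0.034201i
d^4_{-3,-1}: k∈[2..3] ⇒ +0.112033 -0.509537 = -0.397505;  D = -0.321432+0.233862i
d^4_{-2,-1}: k∈[1..3] ⇒ +0.036251 -0.494621 +0.899836 = +0.441466;  D = +0.215557-0.385263i
d^4_{-1,-1}: k∈[0..3] ⇒ +0.005172 -0.211722 +1.155522 -1.051089 = -0.102116;  D = -0.007999+0.101803i
d^4_{0,-1}: k∈[0..3] ⇒ -0.038212 +0.625651 -1.707319 +0.776508 = -0.343372;  D = +0.118802+0.322165i
d^4_{1,-1}: k∈[0..3] ⇒ +0.141148 -1.155522 +1.576634 -0.286828 = +0.275431;  D = -0.194679-0.194839i
d^4_{2,-1}: k∈[0..2] ⇒ -0.329747 +1.349754 -0.736660 = +0.283347;  D = -0.265767-0.098251i
d^4_{3,-1}: k∈[0..1] ⇒ +0.509537 -0.834276 = -0.324739;  D = +0.323762-0.025172i
d^4_{4,-1}: single k=0 term ⇒ -0.476148;  D = +0.415720-0.232151i
Y_4^{m'}(θ=1.7902,φ=2.6911) and Σ D·Y over m':
  (+0.1711-0.0342i)·(-0.0920+0.3909i)  (-0.3214+0.2339i)·(+0.0551+0.2472i)  (+0.2156-0.3853i)·(-0.1322-0.1670i)  (-0.0080+0.1018i)·(-0.2414-0.1168i)  (+0.1188+0.3222i)·(+0.1753+0.0000i)  (-0.1947-0.1948i)·(+0.2414-0.1168i)  (-0.2658-0.0983i)·(-0.1322+0.1670i)  (+0.3238-0.0252i)·(-0.0551+0.2472i)  (+0.4157-0.2322i)·(-0.0920-0.3909i)
Y_4^-1(R⁻¹ n̂) = -0.294915-0.064161i

Re=-0.2949 Im=-0.0642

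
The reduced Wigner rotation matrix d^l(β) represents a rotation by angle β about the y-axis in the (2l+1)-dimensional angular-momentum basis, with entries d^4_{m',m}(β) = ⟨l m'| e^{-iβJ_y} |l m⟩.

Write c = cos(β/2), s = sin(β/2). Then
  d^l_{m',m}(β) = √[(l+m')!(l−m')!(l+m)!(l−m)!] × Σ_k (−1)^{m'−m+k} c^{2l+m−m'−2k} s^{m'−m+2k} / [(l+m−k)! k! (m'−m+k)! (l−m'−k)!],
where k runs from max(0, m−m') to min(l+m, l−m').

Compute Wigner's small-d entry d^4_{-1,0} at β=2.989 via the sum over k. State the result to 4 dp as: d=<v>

d=-0.3224

d^4_{-1,0}(β=2.989) via Wigner's sum:
With c≡cos(β/2)=0.076222 and s≡sin(β/2)=0.997091, N=[6·120·24·24]^{1/2}=643.987578
The bounds max(0,m−m')=1 and min(l+m,l−m')=4 give 4 terms
  k=1: (−1)^0·643.9876/(144)·0.0762^7·0.9971^1 = +0.000000
  k=2: (−1)^1·643.9876/(24)·0.0762^5·0.9971^3 = -0.000068
  k=3: (−1)^2·643.9876/(24)·0.0762^3·0.9971^5 = +0.011711
  k=4: (−1)^3·643.9876/(144)·0.0762^1·0.9971^7 = -0.333995
d^4_{-1,0}(2.989) = +0.000000 -0.000068 +0.011711 -0.333995 = -0.322353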